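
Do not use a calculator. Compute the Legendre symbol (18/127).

Pull out 2: since 127 ≡ 7 (mod 8), (2/127) = +1.
Reciprocity: 9 ≡ 1 and 127 ≡ 3 (mod 4), so (9/127) = +(127/9).
Reduce top mod 9: now compute (1/9).
Reached (1/9) = 1. Collecting the sign flips along the way, the symbol is +1.

1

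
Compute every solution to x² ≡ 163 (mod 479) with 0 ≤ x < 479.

40, 439

Since 479 ≡ 3 (mod 4), a square root of 163 is 163^((479+1)/4) = 163^120 mod 479.
Repeated squaring: 163^2≡224, 163^4≡360, 163^8≡270, 163^16≡92, 163^32≡321, 163^64≡56 (mod 479).
163^120 = 163^(64+32+16+8) ≡ 40 (mod 479).
Check: 40² = 1600 ≡ 163 (mod 479). The two roots are 40 and 439.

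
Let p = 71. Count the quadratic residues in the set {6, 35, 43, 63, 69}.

(6/71) = +1 → QR.
(35/71) = -1 → non-residue.
(43/71) = +1 → QR.
(63/71) = -1 → non-residue.
(69/71) = -1 → non-residue.
Total quadratic residues among the 5: 2.

2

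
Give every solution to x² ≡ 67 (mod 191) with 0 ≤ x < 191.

81, 110

Since 191 ≡ 3 (mod 4), a square root of 67 is 67^((191+1)/4) = 67^48 mod 191.
Repeated squaring: 67^2≡96, 67^4≡48, 67^8≡12, 67^16≡144, 67^32≡108 (mod 191).
67^48 = 67^(32+16) ≡ 81 (mod 191).
Check: 81² = 6561 ≡ 67 (mod 191). The two roots are 81 and 110.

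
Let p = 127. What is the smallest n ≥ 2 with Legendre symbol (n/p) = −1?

(2/127) = +1, so 2 is a residue.
(3/127) = −1, so 3 is the smallest positive non-residue mod 127.

3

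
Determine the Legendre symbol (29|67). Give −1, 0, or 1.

Euler's criterion: (29/67) ≡ 29^33 (mod 67).
29^2 ≡ 37 (mod 67)
29^4 ≡ 29 (mod 67)
29^8 ≡ 37 (mod 67)
29^16 ≡ 29 (mod 67)
29^32 ≡ 37 (mod 67)
29^33 = 29^(32+1) ≡ 1 (mod 67).
Result is 1, so (29/67) = 1.

1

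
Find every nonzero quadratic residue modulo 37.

1,3,4,7,9,10,11,12,16,21,25,26,27,28,30,33,34,36

Square k = 1,…,18 (k and 37−k give the same square):
1²=1, 2²=4, 3²=9, 4²=16, 5²=25, 6²=36, 7²≡12, 8²≡27, 9²≡7, 10²≡26, 11²≡10, 12²≡33, 13²≡21, 14²≡11, 15²≡3, 16²≡34, 17²≡30, 18²≡28 (mod 37).
So the quadratic residues mod 37 are {1, 3, 4, 7, 9, 10, 11, 12, 16, 21, 25, 26, 27, 28, 30, 33, 34, 36}.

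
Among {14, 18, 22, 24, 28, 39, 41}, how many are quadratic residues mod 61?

(14/61) = +1 → QR.
(18/61) = -1 → non-residue.
(22/61) = +1 → QR.
(24/61) = -1 → non-residue.
(28/61) = -1 → non-residue.
(39/61) = +1 → QR.
(41/61) = +1 → QR.
Total quadratic residues among the 7: 4.

4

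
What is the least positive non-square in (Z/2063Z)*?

5

(2/2063) = +1, so 2 is a residue.
(3/2063) = +1, so 3 is a residue.
(4/2063) = +1, so 4 is a residue.
(5/2063) = −1, so 5 is the smallest positive non-residue mod 2063.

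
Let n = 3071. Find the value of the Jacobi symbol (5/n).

Reciprocity: 5 ≡ 1 and 3071 ≡ 3 (mod 4), so (5/3071) = +(3071/5).
Reduce top mod 5: now compute (1/5).
Reached (1/5) = 1. Collecting the sign flips along the way, the symbol is +1.

1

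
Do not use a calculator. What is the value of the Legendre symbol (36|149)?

Pull out 2^2: since 149 ≡ 5 (mod 8), (2/149) = -1, so (2/149)^2 = +1.
Reciprocity: 9 ≡ 1 and 149 ≡ 1 (mod 4), so (9/149) = +(149/9).
Reduce top mod 9: now compute (5/9).
Reciprocity: 5 ≡ 1 and 9 ≡ 1 (mod 4), so (5/9) = +(9/5).
Reduce top mod 5: now compute (4/5).
Pull out 2^2: since 5 ≡ 5 (mod 8), (2/5) = -1, so (2/5)^2 = +1.
Reached (1/5) = 1. Collecting the sign flips along the way, the symbol is +1.

1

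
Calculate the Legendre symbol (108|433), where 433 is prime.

1

Pull out 2^2: since 433 ≡ 1 (mod 8), (2/433) = +1, so (2/433)^2 = +1.
Reciprocity: 27 ≡ 3 and 433 ≡ 1 (mod 4), so (27/433) = +(433/27).
Reduce top mod 27: now compute (1/27).
Reached (1/27) = 1. Collecting the sign flips along the way, the symbol is +1.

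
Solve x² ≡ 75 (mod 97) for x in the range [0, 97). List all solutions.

47, 50

97 ≡ 1 (mod 4), so we find a root by search.
Trying successive values, 47² = 2209 ≡ 75 (mod 97). The other root is 97 − 47 = 50.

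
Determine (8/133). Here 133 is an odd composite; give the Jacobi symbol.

-1

Pull out 2^3: since 133 ≡ 5 (mod 8), (2/133) = -1, so (2/133)^3 = -1.
Reached (1/133) = 1. Collecting the sign flips along the way, the symbol is -1.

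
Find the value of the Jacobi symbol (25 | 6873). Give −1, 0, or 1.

Reciprocity: 25 ≡ 1 and 6873 ≡ 1 (mod 4), so (25/6873) = +(6873/25).
Reduce top mod 25: now compute (23/25).
Reciprocity: 23 ≡ 3 and 25 ≡ 1 (mod 4), so (23/25) = +(25/23).
Reduce top mod 23: now compute (2/23).
Pull out 2: since 23 ≡ 7 (mod 8), (2/23) = +1.
Reached (1/23) = 1. Collecting the sign flips along the way, the symbol is +1.

1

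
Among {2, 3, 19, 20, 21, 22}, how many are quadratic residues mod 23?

2

(2/23) = +1 → QR.
(3/23) = +1 → QR.
(19/23) = -1 → non-residue.
(20/23) = -1 → non-residue.
(21/23) = -1 → non-residue.
(22/23) = -1 → non-residue.
Total quadratic residues among the 6: 2.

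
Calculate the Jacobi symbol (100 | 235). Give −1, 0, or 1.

0

Pull out 2^2: since 235 ≡ 3 (mod 8), (2/235) = -1, so (2/235)^2 = +1.
Reciprocity: 25 ≡ 1 and 235 ≡ 3 (mod 4), so (25/235) = +(235/25).
Reduce top mod 25: now compute (10/25).
Pull out 2: since 25 ≡ 1 (mod 8), (2/25) = +1.
Reciprocity: 5 ≡ 1 and 25 ≡ 1 (mod 4), so (5/25) = +(25/5).
Reduce top mod 5: now compute (0/5).
Top reduces to 0: gcd > 1, so the symbol is 0.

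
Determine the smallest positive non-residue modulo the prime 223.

3

(2/223) = +1, so 2 is a residue.
(3/223) = −1, so 3 is the smallest positive non-residue mod 223.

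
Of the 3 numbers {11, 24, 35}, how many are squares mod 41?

(11/41) = -1 → non-residue.
(24/41) = -1 → non-residue.
(35/41) = -1 → non-residue.
Total quadratic residues among the 3: 0.

0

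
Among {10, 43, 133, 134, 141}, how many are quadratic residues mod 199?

2

(10/199) = +1 → QR.
(43/199) = +1 → QR.
(133/199) = -1 → non-residue.
(134/199) = -1 → non-residue.
(141/199) = -1 → non-residue.
Total quadratic residues among the 5: 2.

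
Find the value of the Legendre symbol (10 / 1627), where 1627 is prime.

Pull out 2: since 1627 ≡ 3 (mod 8), (2/1627) = -1.
Reciprocity: 5 ≡ 1 and 1627 ≡ 3 (mod 4), so (5/1627) = +(1627/5).
Reduce top mod 5: now compute (2/5).
Pull out 2: since 5 ≡ 5 (mod 8), (2/5) = -1.
Reached (1/5) = 1. Collecting the sign flips along the way, the symbol is +1.

1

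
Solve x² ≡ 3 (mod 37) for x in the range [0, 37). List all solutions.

37 ≡ 1 (mod 4), so we find a root by search.
Trying successive values, 15² = 225 ≡ 3 (mod 37). The other root is 37 − 15 = 22.

15, 22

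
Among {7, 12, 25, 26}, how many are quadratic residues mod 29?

2

(7/29) = +1 → QR.
(12/29) = -1 → non-residue.
(25/29) = +1 → QR.
(26/29) = -1 → non-residue.
Total quadratic residues among the 4: 2.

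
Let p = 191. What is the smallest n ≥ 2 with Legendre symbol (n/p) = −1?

(2/191) = +1, so 2 is a residue.
(3/191) = +1, so 3 is a residue.
(4/191) = +1, so 4 is a residue.
(5/191) = +1, so 5 is a residue.
(6/191) = +1, so 6 is a residue.
(7/191) = −1, so 7 is the smallest positive non-residue mod 191.

7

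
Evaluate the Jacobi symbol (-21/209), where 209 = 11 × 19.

1

First reduce: -21 ≡ 188 (mod 209).
Pull out 2^2: since 209 ≡ 1 (mod 8), (2/209) = +1, so (2/209)^2 = +1.
Reciprocity: 47 ≡ 3 and 209 ≡ 1 (mod 4), so (47/209) = +(209/47).
Reduce top mod 47: now compute (21/47).
Reciprocity: 21 ≡ 1 and 47 ≡ 3 (mod 4), so (21/47) = +(47/21).
Reduce top mod 21: now compute (5/21).
Reciprocity: 5 ≡ 1 and 21 ≡ 1 (mod 4), so (5/21) = +(21/5).
Reduce top mod 5: now compute (1/5).
Reached (1/5) = 1. Collecting the sign flips along the way, the symbol is +1.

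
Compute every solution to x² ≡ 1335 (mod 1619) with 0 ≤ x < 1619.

Since 1619 ≡ 3 (mod 4), a square root of 1335 is 1335^((1619+1)/4) = 1335^405 mod 1619.
Repeated squaring: 1335^2≡1325, 1335^4≡629, 1335^8≡605, 1335^16≡131, 1335^32≡971, 1335^64≡583, 1335^128≡1518, 1335^256≡487 (mod 1619).
1335^405 = 1335^(256+128+16+4+1) ≡ 840 (mod 1619).
Check: 840² = 705600 ≡ 1335 (mod 1619). The two roots are 779 and 840.

779, 840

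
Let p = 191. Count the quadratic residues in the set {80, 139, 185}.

1

(80/191) = +1 → QR.
(139/191) = -1 → non-residue.
(185/191) = -1 → non-residue.
Total quadratic residues among the 3: 1.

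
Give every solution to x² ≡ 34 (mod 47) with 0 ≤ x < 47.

Since 47 ≡ 3 (mod 4), a square root of 34 is 34^((47+1)/4) = 34^12 mod 47.
Repeated squaring: 34^2≡28, 34^4≡32, 34^8≡37 (mod 47).
34^12 = 34^(8+4) ≡ 9 (mod 47).
Check: 9² = 81 ≡ 34 (mod 47). The two roots are 9 and 38.

9, 38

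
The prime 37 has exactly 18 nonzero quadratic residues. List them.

1,3,4,7,9,10,11,12,16,21,25,26,27,28,30,33,34,36

Square k = 1,…,18 (k and 37−k give the same square):
1²=1, 2²=4, 3²=9, 4²=16, 5²=25, 6²=36, 7²≡12, 8²≡27, 9²≡7, 10²≡26, 11²≡10, 12²≡33, 13²≡21, 14²≡11, 15²≡3, 16²≡34, 17²≡30, 18²≡28 (mod 37).
So the quadratic residues mod 37 are {1, 3, 4, 7, 9, 10, 11, 12, 16, 21, 25, 26, 27, 28, 30, 33, 34, 36}.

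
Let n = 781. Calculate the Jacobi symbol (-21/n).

First reduce: -21 ≡ 760 (mod 781).
Pull out 2^3: since 781 ≡ 5 (mod 8), (2/781) = -1, so (2/781)^3 = -1.
Reciprocity: 95 ≡ 3 and 781 ≡ 1 (mod 4), so (95/781) = +(781/95).
Reduce top mod 95: now compute (21/95).
Reciprocity: 21 ≡ 1 and 95 ≡ 3 (mod 4), so (21/95) = +(95/21).
Reduce top mod 21: now compute (11/21).
Reciprocity: 11 ≡ 3 and 21 ≡ 1 (mod 4), so (11/21) = +(21/11).
Reduce top mod 11: now compute (10/11).
Pull out 2: since 11 ≡ 3 (mod 8), (2/11) = -1.
Reciprocity: 5 ≡ 1 and 11 ≡ 3 (mod 4), so (5/11) = +(11/5).
Reduce top mod 5: now compute (1/5).
Reached (1/5) = 1. Collecting the sign flips along the way, the symbol is +1.

1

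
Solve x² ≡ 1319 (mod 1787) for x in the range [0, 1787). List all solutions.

289, 1498

Since 1787 ≡ 3 (mod 4), a square root of 1319 is 1319^((1787+1)/4) = 1319^447 mod 1787.
Repeated squaring: 1319^2≡1010, 1319^4≡1510, 1319^8≡1675, 1319^16≡35, 1319^32≡1225, 1319^64≡1332, 1319^128≡1520, 1319^256≡1596 (mod 1787).
1319^447 = 1319^(256+128+32+16+8+4+2+1) ≡ 289 (mod 1787).
Check: 289² = 83521 ≡ 1319 (mod 1787). The two roots are 289 and 1498.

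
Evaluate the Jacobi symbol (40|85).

0

Pull out 2^3: since 85 ≡ 5 (mod 8), (2/85) = -1, so (2/85)^3 = -1.
Reciprocity: 5 ≡ 1 and 85 ≡ 1 (mod 4), so (5/85) = +(85/5).
Reduce top mod 5: now compute (0/5).
Top reduces to 0: gcd > 1, so the symbol is 0.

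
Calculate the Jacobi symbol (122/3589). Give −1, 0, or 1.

Pull out 2: since 3589 ≡ 5 (mod 8), (2/3589) = -1.
Reciprocity: 61 ≡ 1 and 3589 ≡ 1 (mod 4), so (61/3589) = +(3589/61).
Reduce top mod 61: now compute (51/61).
Reciprocity: 51 ≡ 3 and 61 ≡ 1 (mod 4), so (51/61) = +(61/51).
Reduce top mod 51: now compute (10/51).
Pull out 2: since 51 ≡ 3 (mod 8), (2/51) = -1.
Reciprocity: 5 ≡ 1 and 51 ≡ 3 (mod 4), so (5/51) = +(51/5).
Reduce top mod 5: now compute (1/5).
Reached (1/5) = 1. Collecting the sign flips along the way, the symbol is +1.

1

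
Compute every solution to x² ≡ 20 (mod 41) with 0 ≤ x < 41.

41 ≡ 1 (mod 4), so we find a root by search.
Trying successive values, 15² = 225 ≡ 20 (mod 41). The other root is 41 − 15 = 26.

15, 26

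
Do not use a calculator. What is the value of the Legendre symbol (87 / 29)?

First reduce: 87 ≡ 0 (mod 29).
Top reduces to 0: gcd > 1, so the symbol is 0.

0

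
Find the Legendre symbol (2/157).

Euler's criterion: (2/157) ≡ 2^78 (mod 157).
2^2 ≡ 4 (mod 157)
2^4 ≡ 16 (mod 157)
2^8 ≡ 99 (mod 157)
2^16 ≡ 67 (mod 157)
2^32 ≡ 93 (mod 157)
2^64 ≡ 14 (mod 157)
2^78 = 2^(64+8+4+2) ≡ 156 (mod 157).
Result is 156 ≡ −1, so (2/157) = −1.

-1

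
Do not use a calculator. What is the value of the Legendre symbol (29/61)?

Reciprocity: 29 ≡ 1 and 61 ≡ 1 (mod 4), so (29/61) = +(61/29).
Reduce top mod 29: now compute (3/29).
Reciprocity: 3 ≡ 3 and 29 ≡ 1 (mod 4), so (3/29) = +(29/3).
Reduce top mod 3: now compute (2/3).
Pull out 2: since 3 ≡ 3 (mod 8), (2/3) = -1.
Reached (1/3) = 1. Collecting the sign flips along the way, the symbol is -1.

-1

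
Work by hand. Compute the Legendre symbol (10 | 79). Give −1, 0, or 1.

Euler's criterion: (10/79) ≡ 10^39 (mod 79).
10^2 ≡ 21 (mod 79)
10^4 ≡ 46 (mod 79)
10^8 ≡ 62 (mod 79)
10^16 ≡ 52 (mod 79)
10^32 ≡ 18 (mod 79)
10^39 = 10^(32+4+2+1) ≡ 1 (mod 79).
Result is 1, so (10/79) = 1.

1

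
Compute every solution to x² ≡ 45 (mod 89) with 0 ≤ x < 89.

89 ≡ 1 (mod 4), so we find a root by search.
Trying successive values, 32² = 1024 ≡ 45 (mod 89). The other root is 89 − 32 = 57.

32, 57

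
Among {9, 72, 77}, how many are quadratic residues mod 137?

(9/137) = +1 → QR.
(72/137) = +1 → QR.
(77/137) = +1 → QR.
Total quadratic residues among the 3: 3.

3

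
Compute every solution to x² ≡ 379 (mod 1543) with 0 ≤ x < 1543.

Since 1543 ≡ 3 (mod 4), a square root of 379 is 379^((1543+1)/4) = 379^386 mod 1543.
Repeated squaring: 379^2≡142, 379^4≡105, 379^8≡224, 379^16≡800, 379^32≡1198, 379^64≡214, 379^128≡1049, 379^256≡242 (mod 1543).
379^386 = 379^(256+128+2) ≡ 270 (mod 1543).
Check: 270² = 72900 ≡ 379 (mod 1543). The two roots are 270 and 1273.

270, 1273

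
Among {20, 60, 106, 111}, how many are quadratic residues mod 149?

(20/149) = +1 → QR.
(60/149) = -1 → non-residue.
(106/149) = -1 → non-residue.
(111/149) = -1 → non-residue.
Total quadratic residues among the 4: 1.

1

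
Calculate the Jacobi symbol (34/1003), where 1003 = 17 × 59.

Pull out 2: since 1003 ≡ 3 (mod 8), (2/1003) = -1.
Reciprocity: 17 ≡ 1 and 1003 ≡ 3 (mod 4), so (17/1003) = +(1003/17).
Reduce top mod 17: now compute (0/17).
Top reduces to 0: gcd > 1, so the symbol is 0.

0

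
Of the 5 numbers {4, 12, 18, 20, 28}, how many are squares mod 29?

3

(4/29) = +1 → QR.
(12/29) = -1 → non-residue.
(18/29) = -1 → non-residue.
(20/29) = +1 → QR.
(28/29) = +1 → QR.
Total quadratic residues among the 5: 3.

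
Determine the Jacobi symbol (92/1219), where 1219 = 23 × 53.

Pull out 2^2: since 1219 ≡ 3 (mod 8), (2/1219) = -1, so (2/1219)^2 = +1.
Reciprocity: 23 ≡ 3 and 1219 ≡ 3 (mod 4), so (23/1219) = −(1219/23).
Reduce top mod 23: now compute (0/23).
Top reduces to 0: gcd > 1, so the symbol is 0.

0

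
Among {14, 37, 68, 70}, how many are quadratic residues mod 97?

(14/97) = -1 → non-residue.
(37/97) = -1 → non-residue.
(68/97) = -1 → non-residue.
(70/97) = +1 → QR.
Total quadratic residues among the 4: 1.

1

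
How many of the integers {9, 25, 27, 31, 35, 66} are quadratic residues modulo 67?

(9/67) = +1 → QR.
(25/67) = +1 → QR.
(27/67) = -1 → non-residue.
(31/67) = -1 → non-residue.
(35/67) = +1 → QR.
(66/67) = -1 → non-residue.
Total quadratic residues among the 6: 3.

3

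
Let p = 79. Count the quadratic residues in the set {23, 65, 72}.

(23/79) = +1 → QR.
(65/79) = +1 → QR.
(72/79) = +1 → QR.
Total quadratic residues among the 3: 3.

3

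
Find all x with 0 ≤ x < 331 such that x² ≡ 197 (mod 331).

Since 331 ≡ 3 (mod 4), a square root of 197 is 197^((331+1)/4) = 197^83 mod 331.
Repeated squaring: 197^2≡82, 197^4≡104, 197^8≡224, 197^16≡195, 197^32≡291, 197^64≡276 (mod 331).
197^83 = 197^(64+16+2+1) ≡ 39 (mod 331).
Check: 39² = 1521 ≡ 197 (mod 331). The two roots are 39 and 292.

39, 292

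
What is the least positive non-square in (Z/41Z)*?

3

(2/41) = +1, so 2 is a residue.
(3/41) = −1, so 3 is the smallest positive non-residue mod 41.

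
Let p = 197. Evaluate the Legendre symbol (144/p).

Euler's criterion: (144/197) ≡ 144^98 (mod 197).
144^2 ≡ 51 (mod 197)
144^4 ≡ 40 (mod 197)
144^8 ≡ 24 (mod 197)
144^16 ≡ 182 (mod 197)
144^32 ≡ 28 (mod 197)
144^64 ≡ 193 (mod 197)
144^98 = 144^(64+32+2) ≡ 1 (mod 197).
Result is 1, so (144/197) = 1.

1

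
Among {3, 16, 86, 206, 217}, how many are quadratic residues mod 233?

(3/233) = -1 → non-residue.
(16/233) = +1 → QR.
(86/233) = -1 → non-residue.
(206/233) = -1 → non-residue.
(217/233) = +1 → QR.
Total quadratic residues among the 5: 2.

2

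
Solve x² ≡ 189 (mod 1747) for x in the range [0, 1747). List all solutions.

Since 1747 ≡ 3 (mod 4), a square root of 189 is 189^((1747+1)/4) = 189^437 mod 1747.
Repeated squaring: 189^2≡781, 189^4≡258, 189^8≡178, 189^16≡238, 189^32≡740, 189^64≡789, 189^128≡589, 189^256≡1015 (mod 1747).
189^437 = 189^(256+128+32+16+4+1) ≡ 1703 (mod 1747).
Check: 1703² = 2900209 ≡ 189 (mod 1747). The two roots are 44 and 1703.

44, 1703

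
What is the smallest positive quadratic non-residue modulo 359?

7

(2/359) = +1, so 2 is a residue.
(3/359) = +1, so 3 is a residue.
(4/359) = +1, so 4 is a residue.
(5/359) = +1, so 5 is a residue.
(6/359) = +1, so 6 is a residue.
(7/359) = −1, so 7 is the smallest positive non-residue mod 359.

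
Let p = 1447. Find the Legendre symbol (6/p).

Pull out 2: since 1447 ≡ 7 (mod 8), (2/1447) = +1.
Reciprocity: 3 ≡ 3 and 1447 ≡ 3 (mod 4), so (3/1447) = −(1447/3).
Reduce top mod 3: now compute (1/3).
Reached (1/3) = 1. Collecting the sign flips along the way, the symbol is -1.

-1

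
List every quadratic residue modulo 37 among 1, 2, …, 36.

1, 3, 4, 7, 9, 10, 11, 12, 16, 21, 25, 26, 27, 28, 30, 33, 34, 36

Square k = 1,…,18 (k and 37−k give the same square):
1²=1, 2²=4, 3²=9, 4²=16, 5²=25, 6²=36, 7²≡12, 8²≡27, 9²≡7, 10²≡26, 11²≡10, 12²≡33, 13²≡21, 14²≡11, 15²≡3, 16²≡34, 17²≡30, 18²≡28 (mod 37).
So the quadratic residues mod 37 are {1, 3, 4, 7, 9, 10, 11, 12, 16, 21, 25, 26, 27, 28, 30, 33, 34, 36}.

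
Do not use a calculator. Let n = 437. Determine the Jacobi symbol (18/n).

Pull out 2: since 437 ≡ 5 (mod 8), (2/437) = -1.
Reciprocity: 9 ≡ 1 and 437 ≡ 1 (mod 4), so (9/437) = +(437/9).
Reduce top mod 9: now compute (5/9).
Reciprocity: 5 ≡ 1 and 9 ≡ 1 (mod 4), so (5/9) = +(9/5).
Reduce top mod 5: now compute (4/5).
Pull out 2^2: since 5 ≡ 5 (mod 8), (2/5) = -1, so (2/5)^2 = +1.
Reached (1/5) = 1. Collecting the sign flips along the way, the symbol is -1.

-1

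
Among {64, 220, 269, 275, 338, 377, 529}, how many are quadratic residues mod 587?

(64/587) = +1 → QR.
(220/587) = +1 → QR.
(269/587) = +1 → QR.
(275/587) = -1 → non-residue.
(338/587) = -1 → non-residue.
(377/587) = -1 → non-residue.
(529/587) = +1 → QR.
Total quadratic residues among the 7: 4.

4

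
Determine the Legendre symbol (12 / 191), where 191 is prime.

Pull out 2^2: since 191 ≡ 7 (mod 8), (2/191) = +1, so (2/191)^2 = +1.
Reciprocity: 3 ≡ 3 and 191 ≡ 3 (mod 4), so (3/191) = −(191/3).
Reduce top mod 3: now compute (2/3).
Pull out 2: since 3 ≡ 3 (mod 8), (2/3) = -1.
Reached (1/3) = 1. Collecting the sign flips along the way, the symbol is +1.

1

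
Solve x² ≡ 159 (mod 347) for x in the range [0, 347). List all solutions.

165, 182

Since 347 ≡ 3 (mod 4), a square root of 159 is 159^((347+1)/4) = 159^87 mod 347.
Repeated squaring: 159^2≡297, 159^4≡71, 159^8≡183, 159^16≡177, 159^32≡99, 159^64≡85 (mod 347).
159^87 = 159^(64+16+4+2+1) ≡ 182 (mod 347).
Check: 182² = 33124 ≡ 159 (mod 347). The two roots are 165 and 182.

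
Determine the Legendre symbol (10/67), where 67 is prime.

1

Pull out 2: since 67 ≡ 3 (mod 8), (2/67) = -1.
Reciprocity: 5 ≡ 1 and 67 ≡ 3 (mod 4), so (5/67) = +(67/5).
Reduce top mod 5: now compute (2/5).
Pull out 2: since 5 ≡ 5 (mod 8), (2/5) = -1.
Reached (1/5) = 1. Collecting the sign flips along the way, the symbol is +1.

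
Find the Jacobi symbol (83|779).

Reciprocity: 83 ≡ 3 and 779 ≡ 3 (mod 4), so (83/779) = −(779/83).
Reduce top mod 83: now compute (32/83).
Pull out 2^5: since 83 ≡ 3 (mod 8), (2/83) = -1, so (2/83)^5 = -1.
Reached (1/83) = 1. Collecting the sign flips along the way, the symbol is +1.

1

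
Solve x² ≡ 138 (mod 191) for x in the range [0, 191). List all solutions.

86, 105

Since 191 ≡ 3 (mod 4), a square root of 138 is 138^((191+1)/4) = 138^48 mod 191.
Repeated squaring: 138^2≡135, 138^4≡80, 138^8≡97, 138^16≡50, 138^32≡17 (mod 191).
138^48 = 138^(32+16) ≡ 86 (mod 191).
Check: 86² = 7396 ≡ 138 (mod 191). The two roots are 86 and 105.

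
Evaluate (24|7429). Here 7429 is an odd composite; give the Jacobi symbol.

-1

Pull out 2^3: since 7429 ≡ 5 (mod 8), (2/7429) = -1, so (2/7429)^3 = -1.
Reciprocity: 3 ≡ 3 and 7429 ≡ 1 (mod 4), so (3/7429) = +(7429/3).
Reduce top mod 3: now compute (1/3).
Reached (1/3) = 1. Collecting the sign flips along the way, the symbol is -1.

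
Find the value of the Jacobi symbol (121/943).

Reciprocity: 121 ≡ 1 and 943 ≡ 3 (mod 4), so (121/943) = +(943/121).
Reduce top mod 121: now compute (96/121).
Pull out 2^5: since 121 ≡ 1 (mod 8), (2/121) = +1, so (2/121)^5 = +1.
Reciprocity: 3 ≡ 3 and 121 ≡ 1 (mod 4), so (3/121) = +(121/3).
Reduce top mod 3: now compute (1/3).
Reached (1/3) = 1. Collecting the sign flips along the way, the symbol is +1.

1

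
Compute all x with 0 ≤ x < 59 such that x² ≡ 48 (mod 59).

Since 59 ≡ 3 (mod 4), a square root of 48 is 48^((59+1)/4) = 48^15 mod 59.
Repeated squaring: 48^2≡3, 48^4≡9, 48^8≡22 (mod 59).
48^15 = 48^(8+4+2+1) ≡ 15 (mod 59).
Check: 15² = 225 ≡ 48 (mod 59). The two roots are 15 and 44.

15, 44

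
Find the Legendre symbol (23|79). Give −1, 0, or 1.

Euler's criterion: (23/79) ≡ 23^39 (mod 79).
23^2 ≡ 55 (mod 79)
23^4 ≡ 23 (mod 79)
23^8 ≡ 55 (mod 79)
23^16 ≡ 23 (mod 79)
23^32 ≡ 55 (mod 79)
23^39 = 23^(32+4+2+1) ≡ 1 (mod 79).
Result is 1, so (23/79) = 1.

1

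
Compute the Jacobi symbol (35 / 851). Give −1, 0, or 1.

Reciprocity: 35 ≡ 3 and 851 ≡ 3 (mod 4), so (35/851) = −(851/35).
Reduce top mod 35: now compute (11/35).
Reciprocity: 11 ≡ 3 and 35 ≡ 3 (mod 4), so (11/35) = −(35/11).
Reduce top mod 11: now compute (2/11).
Pull out 2: since 11 ≡ 3 (mod 8), (2/11) = -1.
Reached (1/11) = 1. Collecting the sign flips along the way, the symbol is -1.

-1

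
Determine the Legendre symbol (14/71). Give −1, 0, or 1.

Euler's criterion: (14/71) ≡ 14^35 (mod 71).
14^2 ≡ 54 (mod 71)
14^4 ≡ 5 (mod 71)
14^8 ≡ 25 (mod 71)
14^16 ≡ 57 (mod 71)
14^32 ≡ 54 (mod 71)
14^35 = 14^(32+2+1) ≡ 70 (mod 71).
Result is 70 ≡ −1, so (14/71) = −1.

-1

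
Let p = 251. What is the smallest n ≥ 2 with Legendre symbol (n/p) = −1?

(2/251) = −1, so 2 is the smallest positive non-residue mod 251.

2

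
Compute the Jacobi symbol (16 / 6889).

Pull out 2^4: since 6889 ≡ 1 (mod 8), (2/6889) = +1, so (2/6889)^4 = +1.
Reached (1/6889) = 1. Collecting the sign flips along the way, the symbol is +1.

1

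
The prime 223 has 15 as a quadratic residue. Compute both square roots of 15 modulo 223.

98, 125

Since 223 ≡ 3 (mod 4), a square root of 15 is 15^((223+1)/4) = 15^56 mod 223.
Repeated squaring: 15^2≡2, 15^4≡4, 15^8≡16, 15^16≡33, 15^32≡197 (mod 223).
15^56 = 15^(32+16+8) ≡ 98 (mod 223).
Check: 98² = 9604 ≡ 15 (mod 223). The two roots are 98 and 125.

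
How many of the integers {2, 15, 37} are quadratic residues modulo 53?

(2/53) = -1 → non-residue.
(15/53) = +1 → QR.
(37/53) = +1 → QR.
Total quadratic residues among the 3: 2.

2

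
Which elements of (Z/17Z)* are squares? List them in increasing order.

Square k = 1,…,8 (k and 17−k give the same square):
1²=1, 2²=4, 3²=9, 4²=16, 5²≡8, 6²≡2, 7²≡15, 8²≡13 (mod 17).
So the quadratic residues mod 17 are {1, 2, 4, 8, 9, 13, 15, 16}.

1,2,4,8,9,13,15,16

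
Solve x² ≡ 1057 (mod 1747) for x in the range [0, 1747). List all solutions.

Since 1747 ≡ 3 (mod 4), a square root of 1057 is 1057^((1747+1)/4) = 1057^437 mod 1747.
Repeated squaring: 1057^2≡916, 1057^4≡496, 1057^8≡1436, 1057^16≡636, 1057^32≡939, 1057^64≡1233, 1057^128≡399, 1057^256≡224 (mod 1747).
1057^437 = 1057^(256+128+32+16+4+1) ≡ 739 (mod 1747).
Check: 739² = 546121 ≡ 1057 (mod 1747). The two roots are 739 and 1008.

739, 1008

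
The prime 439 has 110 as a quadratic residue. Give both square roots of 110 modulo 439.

219, 220

Since 439 ≡ 3 (mod 4), a square root of 110 is 110^((439+1)/4) = 110^110 mod 439.
Repeated squaring: 110^2≡247, 110^4≡427, 110^8≡144, 110^16≡103, 110^32≡73, 110^64≡61 (mod 439).
110^110 = 110^(64+32+8+4+2) ≡ 220 (mod 439).
Check: 220² = 48400 ≡ 110 (mod 439). The two roots are 219 and 220.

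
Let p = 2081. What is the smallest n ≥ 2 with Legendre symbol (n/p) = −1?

(2/2081) = +1, so 2 is a residue.
(3/2081) = −1, so 3 is the smallest positive non-residue mod 2081.

3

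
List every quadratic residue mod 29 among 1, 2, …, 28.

1,4,5,6,7,9,13,16,20,22,23,24,25,28

Square k = 1,…,14 (k and 29−k give the same square):
1²=1, 2²=4, 3²=9, 4²=16, 5²=25, 6²≡7, 7²≡20, 8²≡6, 9²≡23, 10²≡13, 11²≡5, 12²≡28, 13²≡24, 14²≡22 (mod 29).
So the quadratic residues mod 29 are {1, 4, 5, 6, 7, 9, 13, 16, 20, 22, 23, 24, 25, 28}.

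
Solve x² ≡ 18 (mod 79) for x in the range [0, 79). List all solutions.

27, 52

Since 79 ≡ 3 (mod 4), a square root of 18 is 18^((79+1)/4) = 18^20 mod 79.
Repeated squaring: 18^2≡8, 18^4≡64, 18^8≡67, 18^16≡65 (mod 79).
18^20 = 18^(16+4) ≡ 52 (mod 79).
Check: 52² = 2704 ≡ 18 (mod 79). The two roots are 27 and 52.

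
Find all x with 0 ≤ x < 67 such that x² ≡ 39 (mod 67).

Since 67 ≡ 3 (mod 4), a square root of 39 is 39^((67+1)/4) = 39^17 mod 67.
Repeated squaring: 39^2≡47, 39^4≡65, 39^8≡4, 39^16≡16 (mod 67).
39^17 = 39^(16+1) ≡ 21 (mod 67).
Check: 21² = 441 ≡ 39 (mod 67). The two roots are 21 and 46.

21, 46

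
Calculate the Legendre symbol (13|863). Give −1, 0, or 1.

-1

Euler's criterion: (13/863) ≡ 13^431 (mod 863).
13^2 ≡ 169 (mod 863)
13^4 ≡ 82 (mod 863)
13^8 ≡ 683 (mod 863)
13^16 ≡ 469 (mod 863)
13^32 ≡ 759 (mod 863)
13^64 ≡ 460 (mod 863)
13^128 ≡ 165 (mod 863)
13^256 ≡ 472 (mod 863)
13^431 = 13^(256+128+32+8+4+2+1) ≡ 862 (mod 863).
Result is 862 ≡ −1, so (13/863) = −1.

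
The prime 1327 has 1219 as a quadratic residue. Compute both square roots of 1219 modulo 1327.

Since 1327 ≡ 3 (mod 4), a square root of 1219 is 1219^((1327+1)/4) = 1219^332 mod 1327.
Repeated squaring: 1219^2≡1048, 1219^4≡875, 1219^8≡1273, 1219^16≡262, 1219^32≡967, 1219^64≡881, 1219^128≡1193, 1219^256≡705 (mod 1327).
1219^332 = 1219^(256+64+8+4) ≡ 189 (mod 1327).
Check: 189² = 35721 ≡ 1219 (mod 1327). The two roots are 189 and 1138.

189, 1138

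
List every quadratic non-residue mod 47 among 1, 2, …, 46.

Square k = 1,…,23 (k and 47−k give the same square):
1²=1, 2²=4, 3²=9, 4²=16, 5²=25, 6²=36, 7²≡2, 8²≡17, 9²≡34, 10²≡6, 11²≡27, 12²≡3, 13²≡28, 14²≡8, 15²≡37, 16²≡21, 17²≡7, 18²≡42, 19²≡32, 20²≡24, 21²≡18, 22²≡14, 23²≡12 (mod 47).
The residues are {1, 2, 3, 4, 6, 7, 8, 9, 12, 14, 16, 17, 18, 21, 24, 25, 27, 28, 32, 34, 36, 37, 42}; the non-residues are the remaining 23 nonzero classes.

5,10,11,13,15,19,20,22,23,26,29,30,31,33,35,38,39,40,41,43,44,45,46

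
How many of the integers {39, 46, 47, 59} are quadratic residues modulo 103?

2

(39/103) = -1 → non-residue.
(46/103) = +1 → QR.
(47/103) = -1 → non-residue.
(59/103) = +1 → QR.
Total quadratic residues among the 4: 2.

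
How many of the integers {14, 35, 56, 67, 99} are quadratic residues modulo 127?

2

(14/127) = -1 → non-residue.
(35/127) = +1 → QR.
(56/127) = -1 → non-residue.
(67/127) = -1 → non-residue.
(99/127) = +1 → QR.
Total quadratic residues among the 5: 2.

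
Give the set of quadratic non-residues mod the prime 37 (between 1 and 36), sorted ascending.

Square k = 1,…,18 (k and 37−k give the same square):
1²=1, 2²=4, 3²=9, 4²=16, 5²=25, 6²=36, 7²≡12, 8²≡27, 9²≡7, 10²≡26, 11²≡10, 12²≡33, 13²≡21, 14²≡11, 15²≡3, 16²≡34, 17²≡30, 18²≡28 (mod 37).
The residues are {1, 3, 4, 7, 9, 10, 11, 12, 16, 21, 25, 26, 27, 28, 30, 33, 34, 36}; the non-residues are the remaining 18 nonzero classes.

2,5,6,8,13,14,15,17,18,19,20,22,23,24,29,31,32,35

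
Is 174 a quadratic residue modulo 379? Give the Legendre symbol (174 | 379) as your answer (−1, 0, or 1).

Pull out 2: since 379 ≡ 3 (mod 8), (2/379) = -1.
Reciprocity: 87 ≡ 3 and 379 ≡ 3 (mod 4), so (87/379) = −(379/87).
Reduce top mod 87: now compute (31/87).
Reciprocity: 31 ≡ 3 and 87 ≡ 3 (mod 4), so (31/87) = −(87/31).
Reduce top mod 31: now compute (25/31).
Reciprocity: 25 ≡ 1 and 31 ≡ 3 (mod 4), so (25/31) = +(31/25).
Reduce top mod 25: now compute (6/25).
Pull out 2: since 25 ≡ 1 (mod 8), (2/25) = +1.
Reciprocity: 3 ≡ 3 and 25 ≡ 1 (mod 4), so (3/25) = +(25/3).
Reduce top mod 3: now compute (1/3).
Reached (1/3) = 1. Collecting the sign flips along the way, the symbol is -1.

-1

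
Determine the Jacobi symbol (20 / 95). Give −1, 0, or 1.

0

Pull out 2^2: since 95 ≡ 7 (mod 8), (2/95) = +1, so (2/95)^2 = +1.
Reciprocity: 5 ≡ 1 and 95 ≡ 3 (mod 4), so (5/95) = +(95/5).
Reduce top mod 5: now compute (0/5).
Top reduces to 0: gcd > 1, so the symbol is 0.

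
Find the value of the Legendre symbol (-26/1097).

-1

First reduce: -26 ≡ 1071 (mod 1097).
Reciprocity: 1071 ≡ 3 and 1097 ≡ 1 (mod 4), so (1071/1097) = +(1097/1071).
Reduce top mod 1071: now compute (26/1071).
Pull out 2: since 1071 ≡ 7 (mod 8), (2/1071) = +1.
Reciprocity: 13 ≡ 1 and 1071 ≡ 3 (mod 4), so (13/1071) = +(1071/13).
Reduce top mod 13: now compute (5/13).
Reciprocity: 5 ≡ 1 and 13 ≡ 1 (mod 4), so (5/13) = +(13/5).
Reduce top mod 5: now compute (3/5).
Reciprocity: 3 ≡ 3 and 5 ≡ 1 (mod 4), so (3/5) = +(5/3).
Reduce top mod 3: now compute (2/3).
Pull out 2: since 3 ≡ 3 (mod 8), (2/3) = -1.
Reached (1/3) = 1. Collecting the sign flips along the way, the symbol is -1.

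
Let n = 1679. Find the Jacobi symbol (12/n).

Pull out 2^2: since 1679 ≡ 7 (mod 8), (2/1679) = +1, so (2/1679)^2 = +1.
Reciprocity: 3 ≡ 3 and 1679 ≡ 3 (mod 4), so (3/1679) = −(1679/3).
Reduce top mod 3: now compute (2/3).
Pull out 2: since 3 ≡ 3 (mod 8), (2/3) = -1.
Reached (1/3) = 1. Collecting the sign flips along the way, the symbol is +1.

1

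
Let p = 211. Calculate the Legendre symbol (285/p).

-1

Euler's criterion: (285/211) ≡ 74^105 (mod 211).
74^2 ≡ 201 (mod 211)
74^4 ≡ 100 (mod 211)
74^8 ≡ 83 (mod 211)
74^16 ≡ 137 (mod 211)
74^32 ≡ 201 (mod 211)
74^64 ≡ 100 (mod 211)
74^105 = 74^(64+32+8+1) ≡ 210 (mod 211).
Result is 210 ≡ −1, so (285/211) = −1.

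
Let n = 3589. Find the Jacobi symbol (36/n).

1

Pull out 2^2: since 3589 ≡ 5 (mod 8), (2/3589) = -1, so (2/3589)^2 = +1.
Reciprocity: 9 ≡ 1 and 3589 ≡ 1 (mod 4), so (9/3589) = +(3589/9).
Reduce top mod 9: now compute (7/9).
Reciprocity: 7 ≡ 3 and 9 ≡ 1 (mod 4), so (7/9) = +(9/7).
Reduce top mod 7: now compute (2/7).
Pull out 2: since 7 ≡ 7 (mod 8), (2/7) = +1.
Reached (1/7) = 1. Collecting the sign flips along the way, the symbol is +1.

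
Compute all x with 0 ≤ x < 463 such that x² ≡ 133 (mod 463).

194, 269

Since 463 ≡ 3 (mod 4), a square root of 133 is 133^((463+1)/4) = 133^116 mod 463.
Repeated squaring: 133^2≡95, 133^4≡228, 133^8≡128, 133^16≡179, 133^32≡94, 133^64≡39 (mod 463).
133^116 = 133^(64+32+16+4) ≡ 194 (mod 463).
Check: 194² = 37636 ≡ 133 (mod 463). The two roots are 194 and 269.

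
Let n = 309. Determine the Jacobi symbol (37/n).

Reciprocity: 37 ≡ 1 and 309 ≡ 1 (mod 4), so (37/309) = +(309/37).
Reduce top mod 37: now compute (13/37).
Reciprocity: 13 ≡ 1 and 37 ≡ 1 (mod 4), so (13/37) = +(37/13).
Reduce top mod 13: now compute (11/13).
Reciprocity: 11 ≡ 3 and 13 ≡ 1 (mod 4), so (11/13) = +(13/11).
Reduce top mod 11: now compute (2/11).
Pull out 2: since 11 ≡ 3 (mod 8), (2/11) = -1.
Reached (1/11) = 1. Collecting the sign flips along the way, the symbol is -1.

-1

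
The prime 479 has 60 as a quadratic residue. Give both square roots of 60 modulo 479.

73, 406

Since 479 ≡ 3 (mod 4), a square root of 60 is 60^((479+1)/4) = 60^120 mod 479.
Repeated squaring: 60^2≡247, 60^4≡176, 60^8≡320, 60^16≡373, 60^32≡219, 60^64≡61 (mod 479).
60^120 = 60^(64+32+16+8) ≡ 73 (mod 479).
Check: 73² = 5329 ≡ 60 (mod 479). The two roots are 73 and 406.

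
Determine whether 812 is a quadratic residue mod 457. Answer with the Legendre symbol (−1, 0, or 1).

First reduce: 812 ≡ 355 (mod 457).
Reciprocity: 355 ≡ 3 and 457 ≡ 1 (mod 4), so (355/457) = +(457/355).
Reduce top mod 355: now compute (102/355).
Pull out 2: since 355 ≡ 3 (mod 8), (2/355) = -1.
Reciprocity: 51 ≡ 3 and 355 ≡ 3 (mod 4), so (51/355) = −(355/51).
Reduce top mod 51: now compute (49/51).
Reciprocity: 49 ≡ 1 and 51 ≡ 3 (mod 4), so (49/51) = +(51/49).
Reduce top mod 49: now compute (2/49).
Pull out 2: since 49 ≡ 1 (mod 8), (2/49) = +1.
Reached (1/49) = 1. Collecting the sign flips along the way, the symbol is +1.

1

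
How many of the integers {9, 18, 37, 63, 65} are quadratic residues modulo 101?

3

(9/101) = +1 → QR.
(18/101) = -1 → non-residue.
(37/101) = +1 → QR.
(63/101) = -1 → non-residue.
(65/101) = +1 → QR.
Total quadratic residues among the 5: 3.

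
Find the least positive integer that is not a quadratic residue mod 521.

3

(2/521) = +1, so 2 is a residue.
(3/521) = −1, so 3 is the smallest positive non-residue mod 521.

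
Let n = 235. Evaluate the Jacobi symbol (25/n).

Reciprocity: 25 ≡ 1 and 235 ≡ 3 (mod 4), so (25/235) = +(235/25).
Reduce top mod 25: now compute (10/25).
Pull out 2: since 25 ≡ 1 (mod 8), (2/25) = +1.
Reciprocity: 5 ≡ 1 and 25 ≡ 1 (mod 4), so (5/25) = +(25/5).
Reduce top mod 5: now compute (0/5).
Top reduces to 0: gcd > 1, so the symbol is 0.

0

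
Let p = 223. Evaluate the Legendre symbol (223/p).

First reduce: 223 ≡ 0 (mod 223).
Top reduces to 0: gcd > 1, so the symbol is 0.

0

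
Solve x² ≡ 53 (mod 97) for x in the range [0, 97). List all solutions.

21, 76

97 ≡ 1 (mod 4), so we find a root by search.
Trying successive values, 21² = 441 ≡ 53 (mod 97). The other root is 97 − 21 = 76.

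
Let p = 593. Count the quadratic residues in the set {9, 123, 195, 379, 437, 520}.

(9/593) = +1 → QR.
(123/593) = +1 → QR.
(195/593) = -1 → non-residue.
(379/593) = -1 → non-residue.
(437/593) = +1 → QR.
(520/593) = +1 → QR.
Total quadratic residues among the 6: 4.

4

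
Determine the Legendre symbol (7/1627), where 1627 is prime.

Reciprocity: 7 ≡ 3 and 1627 ≡ 3 (mod 4), so (7/1627) = −(1627/7).
Reduce top mod 7: now compute (3/7).
Reciprocity: 3 ≡ 3 and 7 ≡ 3 (mod 4), so (3/7) = −(7/3).
Reduce top mod 3: now compute (1/3).
Reached (1/3) = 1. Collecting the sign flips along the way, the symbol is +1.

1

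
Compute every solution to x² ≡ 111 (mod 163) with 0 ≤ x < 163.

Since 163 ≡ 3 (mod 4), a square root of 111 is 111^((163+1)/4) = 111^41 mod 163.
Repeated squaring: 111^2≡96, 111^4≡88, 111^8≡83, 111^16≡43, 111^32≡56 (mod 163).
111^41 = 111^(32+8+1) ≡ 33 (mod 163).
Check: 33² = 1089 ≡ 111 (mod 163). The two roots are 33 and 130.

33, 130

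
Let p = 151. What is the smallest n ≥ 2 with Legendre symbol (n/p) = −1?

3

(2/151) = +1, so 2 is a residue.
(3/151) = −1, so 3 is the smallest positive non-residue mod 151.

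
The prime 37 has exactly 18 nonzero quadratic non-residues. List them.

2, 5, 6, 8, 13, 14, 15, 17, 18, 19, 20, 22, 23, 24, 29, 31, 32, 35

Square k = 1,…,18 (k and 37−k give the same square):
1²=1, 2²=4, 3²=9, 4²=16, 5²=25, 6²=36, 7²≡12, 8²≡27, 9²≡7, 10²≡26, 11²≡10, 12²≡33, 13²≡21, 14²≡11, 15²≡3, 16²≡34, 17²≡30, 18²≡28 (mod 37).
The residues are {1, 3, 4, 7, 9, 10, 11, 12, 16, 21, 25, 26, 27, 28, 30, 33, 34, 36}; the non-residues are the remaining 18 nonzero classes.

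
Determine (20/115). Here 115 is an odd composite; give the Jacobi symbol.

0

Pull out 2^2: since 115 ≡ 3 (mod 8), (2/115) = -1, so (2/115)^2 = +1.
Reciprocity: 5 ≡ 1 and 115 ≡ 3 (mod 4), so (5/115) = +(115/5).
Reduce top mod 5: now compute (0/5).
Top reduces to 0: gcd > 1, so the symbol is 0.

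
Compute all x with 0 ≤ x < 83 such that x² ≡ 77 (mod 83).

Since 83 ≡ 3 (mod 4), a square root of 77 is 77^((83+1)/4) = 77^21 mod 83.
Repeated squaring: 77^2≡36, 77^4≡51, 77^8≡28, 77^16≡37 (mod 83).
77^21 = 77^(16+4+1) ≡ 49 (mod 83).
Check: 49² = 2401 ≡ 77 (mod 83). The two roots are 34 and 49.

34, 49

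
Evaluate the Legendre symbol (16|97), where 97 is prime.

1

Pull out 2^4: since 97 ≡ 1 (mod 8), (2/97) = +1, so (2/97)^4 = +1.
Reached (1/97) = 1. Collecting the sign flips along the way, the symbol is +1.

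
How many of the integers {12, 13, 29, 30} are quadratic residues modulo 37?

2

(12/37) = +1 → QR.
(13/37) = -1 → non-residue.
(29/37) = -1 → non-residue.
(30/37) = +1 → QR.
Total quadratic residues among the 4: 2.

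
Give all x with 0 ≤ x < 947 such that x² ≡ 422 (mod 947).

Since 947 ≡ 3 (mod 4), a square root of 422 is 422^((947+1)/4) = 422^237 mod 947.
Repeated squaring: 422^2≡48, 422^4≡410, 422^8≡481, 422^16≡293, 422^32≡619, 422^64≡573, 422^128≡667 (mod 947).
422^237 = 422^(128+64+32+8+4+1) ≡ 910 (mod 947).
Check: 910² = 828100 ≡ 422 (mod 947). The two roots are 37 and 910.

37, 910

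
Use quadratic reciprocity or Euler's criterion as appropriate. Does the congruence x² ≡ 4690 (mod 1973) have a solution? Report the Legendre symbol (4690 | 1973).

First reduce: 4690 ≡ 744 (mod 1973).
Pull out 2^3: since 1973 ≡ 5 (mod 8), (2/1973) = -1, so (2/1973)^3 = -1.
Reciprocity: 93 ≡ 1 and 1973 ≡ 1 (mod 4), so (93/1973) = +(1973/93).
Reduce top mod 93: now compute (20/93).
Pull out 2^2: since 93 ≡ 5 (mod 8), (2/93) = -1, so (2/93)^2 = +1.
Reciprocity: 5 ≡ 1 and 93 ≡ 1 (mod 4), so (5/93) = +(93/5).
Reduce top mod 5: now compute (3/5).
Reciprocity: 3 ≡ 3 and 5 ≡ 1 (mod 4), so (3/5) = +(5/3).
Reduce top mod 3: now compute (2/3).
Pull out 2: since 3 ≡ 3 (mod 8), (2/3) = -1.
Reached (1/3) = 1. Collecting the sign flips along the way, the symbol is +1.

1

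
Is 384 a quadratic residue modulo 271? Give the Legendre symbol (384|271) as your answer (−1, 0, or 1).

-1

Euler's criterion: (384/271) ≡ 113^135 (mod 271).
113^2 ≡ 32 (mod 271)
113^4 ≡ 211 (mod 271)
113^8 ≡ 77 (mod 271)
113^16 ≡ 238 (mod 271)
113^32 ≡ 5 (mod 271)
113^64 ≡ 25 (mod 271)
113^128 ≡ 83 (mod 271)
113^135 = 113^(128+4+2+1) ≡ 270 (mod 271).
Result is 270 ≡ −1, so (384/271) = −1.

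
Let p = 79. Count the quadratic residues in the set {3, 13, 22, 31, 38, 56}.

(3/79) = -1 → non-residue.
(13/79) = +1 → QR.
(22/79) = +1 → QR.
(31/79) = +1 → QR.
(38/79) = +1 → QR.
(56/79) = -1 → non-residue.
Total quadratic residues among the 6: 4.

4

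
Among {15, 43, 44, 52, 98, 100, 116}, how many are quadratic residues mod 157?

3

(15/157) = -1 → non-residue.
(43/157) = -1 → non-residue.
(44/157) = +1 → QR.
(52/157) = +1 → QR.
(98/157) = -1 → non-residue.
(100/157) = +1 → QR.
(116/157) = -1 → non-residue.
Total quadratic residues among the 7: 3.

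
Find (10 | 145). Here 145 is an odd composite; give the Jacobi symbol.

0

Pull out 2: since 145 ≡ 1 (mod 8), (2/145) = +1.
Reciprocity: 5 ≡ 1 and 145 ≡ 1 (mod 4), so (5/145) = +(145/5).
Reduce top mod 5: now compute (0/5).
Top reduces to 0: gcd > 1, so the symbol is 0.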